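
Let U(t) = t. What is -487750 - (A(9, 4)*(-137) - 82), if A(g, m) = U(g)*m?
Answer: -482736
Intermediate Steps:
A(g, m) = g*m
-487750 - (A(9, 4)*(-137) - 82) = -487750 - ((9*4)*(-137) - 82) = -487750 - (36*(-137) - 82) = -487750 - (-4932 - 82) = -487750 - 1*(-5014) = -487750 + 5014 = -482736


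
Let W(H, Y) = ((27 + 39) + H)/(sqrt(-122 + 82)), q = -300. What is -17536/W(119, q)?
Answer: -35072*I*sqrt(10)/185 ≈ -599.5*I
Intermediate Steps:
W(H, Y) = -I*sqrt(10)*(66 + H)/20 (W(H, Y) = (66 + H)/(sqrt(-40)) = (66 + H)/((2*I*sqrt(10))) = (66 + H)*(-I*sqrt(10)/20) = -I*sqrt(10)*(66 + H)/20)
-17536/W(119, q) = -17536*(-2*I*sqrt(10)/(-66 - 1*119)) = -17536*(-2*I*sqrt(10)/(-66 - 119)) = -17536*2*I*sqrt(10)/185 = -35072*I*sqrt(10)/185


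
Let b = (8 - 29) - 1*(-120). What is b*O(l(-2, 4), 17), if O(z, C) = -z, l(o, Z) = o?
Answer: 198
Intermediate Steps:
b = 99 (b = -21 + 120 = 99)
b*O(l(-2, 4), 17) = 99*(-1*(-2)) = 99*2 = 198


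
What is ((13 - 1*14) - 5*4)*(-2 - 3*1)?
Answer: 105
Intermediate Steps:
((13 - 1*14) - 5*4)*(-2 - 3*1) = ((13 - 14) - 20)*(-2 - 3) = (-1 - 20)*(-5) = -21*(-5) = 105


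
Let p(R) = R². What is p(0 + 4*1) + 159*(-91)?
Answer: -14453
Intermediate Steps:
p(0 + 4*1) + 159*(-91) = (0 + 4*1)² + 159*(-91) = (0 + 4)² - 14469 = 4² - 14469 = 16 - 14469 = -14453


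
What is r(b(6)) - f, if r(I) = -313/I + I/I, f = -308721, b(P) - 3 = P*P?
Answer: 12039845/39 ≈ 3.0871e+5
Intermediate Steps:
b(P) = 3 + P² (b(P) = 3 + P*P = 3 + P²)
r(I) = 1 - 313/I (r(I) = -313/I + 1 = 1 - 313/I)
r(b(6)) - f = (-313 + (3 + 6²))/(3 + 6²) - 1*(-308721) = (-313 + (3 + 36))/(3 + 36) + 308721 = (-313 + 39)/39 + 308721 = (1/39)*(-274) + 308721 = -274/39 + 308721 = 12039845/39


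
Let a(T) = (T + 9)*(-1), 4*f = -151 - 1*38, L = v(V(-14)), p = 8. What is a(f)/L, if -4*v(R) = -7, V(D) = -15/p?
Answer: 153/7 ≈ 21.857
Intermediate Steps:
V(D) = -15/8
v(R) = 7/4 (v(R) = -¼*(-7) = 7/4)
L = 7/4 ≈ 1.7500
f = -189/4 (f = (-151 - 1*38)/4 = (-151 - 38)/4 = (¼)*(-189) = -189/4 ≈ -47.250)
a(T) = -9 - T (a(T) = (9 + T)*(-1) = -9 - T)
a(f)/L = (-9 - 1*(-189/4))/(7/4) = (-9 + 189/4)*(4/7) = (153/4)*(4/7) = 153/7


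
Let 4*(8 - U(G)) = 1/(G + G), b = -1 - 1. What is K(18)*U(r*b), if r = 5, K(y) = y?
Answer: 5769/40 ≈ 144.23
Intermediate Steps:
b = -2
U(G) = 8 - 1/(8*G) (U(G) = 8 - 1/(4*(G + G)) = 8 - 1/(2*G)/4 = 8 - 1/(8*G))
K(18)*U(r*b) = 18*(8 - 1/(8*(5*(-2)))) = 18*(8 - ⅛/(-10)) = 18*(8 - ⅛*(-⅒)) = 18*(8 + 1/80) = 18*(641/80) = 5769/40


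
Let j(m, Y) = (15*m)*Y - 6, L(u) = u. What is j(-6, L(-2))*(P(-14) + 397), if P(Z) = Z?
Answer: 66642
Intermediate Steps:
j(m, Y) = -6 + 15*Y*m (j(m, Y) = 15*Y*m - 6 = -6 + 15*Y*m)
j(-6, L(-2))*(P(-14) + 397) = (-6 + 15*(-2)*(-6))*(-14 + 397) = (-6 + 180)*383 = 174*383 = 66642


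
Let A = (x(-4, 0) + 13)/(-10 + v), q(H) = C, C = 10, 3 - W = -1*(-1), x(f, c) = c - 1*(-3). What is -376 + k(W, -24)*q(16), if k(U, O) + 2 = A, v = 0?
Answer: -412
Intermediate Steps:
x(f, c) = 3 + c (x(f, c) = c + 3 = 3 + c)
W = 2 (W = 3 - (-1)*(-1) = 3 - 1*1 = 3 - 1 = 2)
q(H) = 10
A = -8/5 (A = ((3 + 0) + 13)/(-10 + 0) = (3 + 13)/(-10) = 16*(-⅒) = -8/5 ≈ -1.6000)
k(U, O) = -18/5 (k(U, O) = -2 - 8/5 = -18/5)
-376 + k(W, -24)*q(16) = -376 - 18/5*10 = -376 - 36 = -412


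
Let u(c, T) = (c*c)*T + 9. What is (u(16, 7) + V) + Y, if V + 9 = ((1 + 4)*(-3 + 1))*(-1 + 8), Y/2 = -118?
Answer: 1486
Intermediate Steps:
Y = -236 (Y = 2*(-118) = -236)
u(c, T) = 9 + T*c² (u(c, T) = c²*T + 9 = T*c² + 9 = 9 + T*c²)
V = -79 (V = -9 + ((1 + 4)*(-3 + 1))*(-1 + 8) = -9 + (5*(-2))*7 = -9 - 10*7 = -9 - 70 = -79)
(u(16, 7) + V) + Y = ((9 + 7*16²) - 79) - 236 = ((9 + 7*256) - 79) - 236 = ((9 + 1792) - 79) - 236 = (1801 - 79) - 236 = 1722 - 236 = 1486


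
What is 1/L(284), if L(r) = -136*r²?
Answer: -1/10969216 ≈ -9.1164e-8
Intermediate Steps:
1/L(284) = 1/(-136*284²) = 1/(-136*80656) = 1/(-10969216) = -1/10969216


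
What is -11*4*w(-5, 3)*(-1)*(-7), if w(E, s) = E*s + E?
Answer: 6160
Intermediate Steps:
w(E, s) = E + E*s
-11*4*w(-5, 3)*(-1)*(-7) = -11*4*(-5*(1 + 3))*(-1)*(-7) = -11*4*(-5*4)*(-1)*(-7) = -11*4*(-20)*(-1)*(-7) = -(-880)*(-1)*(-7) = -11*80*(-7) = -880*(-7) = 6160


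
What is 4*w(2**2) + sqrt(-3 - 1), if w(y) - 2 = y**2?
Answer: 72 + 2*I ≈ 72.0 + 2.0*I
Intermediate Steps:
w(y) = 2 + y**2
4*w(2**2) + sqrt(-3 - 1) = 4*(2 + (2**2)**2) + sqrt(-3 - 1) = 4*(2 + 4**2) + sqrt(-4) = 4*(2 + 16) + 2*I = 4*18 + 2*I = 72 + 2*I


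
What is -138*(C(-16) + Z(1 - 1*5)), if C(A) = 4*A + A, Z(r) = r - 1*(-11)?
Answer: 10074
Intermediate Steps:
Z(r) = 11 + r (Z(r) = r + 11 = 11 + r)
C(A) = 5*A
-138*(C(-16) + Z(1 - 1*5)) = -138*(5*(-16) + (11 + (1 - 1*5))) = -138*(-80 + (11 + (1 - 5))) = -138*(-80 + (11 - 4)) = -138*(-80 + 7) = -138*(-73) = 10074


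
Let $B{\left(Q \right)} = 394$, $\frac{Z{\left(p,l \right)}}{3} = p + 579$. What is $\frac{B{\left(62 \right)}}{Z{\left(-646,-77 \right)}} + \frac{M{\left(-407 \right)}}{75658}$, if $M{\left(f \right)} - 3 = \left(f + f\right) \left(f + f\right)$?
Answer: $\frac{103373147}{15207258} \approx 6.7976$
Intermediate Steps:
$Z{\left(p,l \right)} = 1737 + 3 p$ ($Z{\left(p,l \right)} = 3 \left(p + 579\right) = 3 \left(579 + p\right) = 1737 + 3 p$)
$M{\left(f \right)} = 3 + 4 f^{2}$ ($M{\left(f \right)} = 3 + \left(f + f\right) \left(f + f\right) = 3 + 2 f 2 f = 3 + 4 f^{2}$)
$\frac{B{\left(62 \right)}}{Z{\left(-646,-77 \right)}} + \frac{M{\left(-407 \right)}}{75658} = \frac{394}{1737 + 3 \left(-646\right)} + \frac{3 + 4 \left(-407\right)^{2}}{75658} = \frac{394}{1737 - 1938} + \left(3 + 4 \cdot 165649\right) \frac{1}{75658} = \frac{394}{-201} + \left(3 + 662596\right) \frac{1}{75658} = 394 \left(- \frac{1}{201}\right) + 662599 \cdot \frac{1}{75658} = - \frac{394}{201} + \frac{662599}{75658} = \frac{103373147}{15207258}$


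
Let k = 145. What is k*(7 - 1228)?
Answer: -177045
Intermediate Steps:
k*(7 - 1228) = 145*(7 - 1228) = 145*(-1221) = -177045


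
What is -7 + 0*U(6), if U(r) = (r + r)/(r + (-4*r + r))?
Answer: -7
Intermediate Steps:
U(r) = -1 (U(r) = (2*r)/(r - 3*r) = (2*r)/((-2*r)) = (2*r)*(-1/(2*r)) = -1)
-7 + 0*U(6) = -7 + 0*(-1) = -7 + 0 = -7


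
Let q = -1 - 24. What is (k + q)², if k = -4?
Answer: 841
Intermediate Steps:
q = -25
(k + q)² = (-4 - 25)² = (-29)² = 841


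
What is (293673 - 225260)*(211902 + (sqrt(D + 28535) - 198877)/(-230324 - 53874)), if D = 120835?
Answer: 4119989815758349/284198 - 68413*sqrt(149370)/284198 ≈ 1.4497e+10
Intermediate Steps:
(293673 - 225260)*(211902 + (sqrt(D + 28535) - 198877)/(-230324 - 53874)) = (293673 - 225260)*(211902 + (sqrt(120835 + 28535) - 198877)/(-230324 - 53874)) = 68413*(211902 + (sqrt(149370) - 198877)/(-284198)) = 68413*(211902 + (-198877 + sqrt(149370))*(-1/284198)) = 68413*(211902 + (198877/284198 - sqrt(149370)/284198)) = 68413*(60222323473/284198 - sqrt(149370)/284198) = 4119989815758349/284198 - 68413*sqrt(149370)/284198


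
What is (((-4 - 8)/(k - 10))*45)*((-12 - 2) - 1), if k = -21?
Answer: -8100/31 ≈ -261.29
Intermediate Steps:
(((-4 - 8)/(k - 10))*45)*((-12 - 2) - 1) = (((-4 - 8)/(-21 - 10))*45)*((-12 - 2) - 1) = (-12/(-31)*45)*(-14 - 1) = (-12*(-1/31)*45)*(-15) = ((12/31)*45)*(-15) = (540/31)*(-15) = -8100/31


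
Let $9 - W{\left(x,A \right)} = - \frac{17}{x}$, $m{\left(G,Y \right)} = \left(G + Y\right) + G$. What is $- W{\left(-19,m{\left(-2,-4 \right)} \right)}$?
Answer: $- \frac{154}{19} \approx -8.1053$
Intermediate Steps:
$m{\left(G,Y \right)} = Y + 2 G$
$W{\left(x,A \right)} = 9 + \frac{17}{x}$ ($W{\left(x,A \right)} = 9 - - \frac{17}{x} = 9 + \frac{17}{x}$)
$- W{\left(-19,m{\left(-2,-4 \right)} \right)} = - (9 + \frac{17}{-19}) = - (9 + 17 \left(- \frac{1}{19}\right)) = - (9 - \frac{17}{19}) = \left(-1\right) \frac{154}{19} = - \frac{154}{19}$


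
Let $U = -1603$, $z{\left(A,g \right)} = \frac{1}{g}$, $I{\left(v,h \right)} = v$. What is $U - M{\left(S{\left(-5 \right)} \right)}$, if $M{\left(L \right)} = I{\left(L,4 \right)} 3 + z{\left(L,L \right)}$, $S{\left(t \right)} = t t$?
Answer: $- \frac{41951}{25} \approx -1678.0$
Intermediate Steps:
$S{\left(t \right)} = t^{2}$
$M{\left(L \right)} = \frac{1}{L} + 3 L$ ($M{\left(L \right)} = L 3 + \frac{1}{L} = 3 L + \frac{1}{L} = \frac{1}{L} + 3 L$)
$U - M{\left(S{\left(-5 \right)} \right)} = -1603 - \left(\frac{1}{\left(-5\right)^{2}} + 3 \left(-5\right)^{2}\right) = -1603 - \left(\frac{1}{25} + 3 \cdot 25\right) = -1603 - \left(\frac{1}{25} + 75\right) = -1603 - \frac{1876}{25} = - \frac{41951}{25}$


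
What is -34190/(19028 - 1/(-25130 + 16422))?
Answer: -59545304/33139165 ≈ -1.7968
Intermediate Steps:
-34190/(19028 - 1/(-25130 + 16422)) = -34190/(19028 - 1/(-8708)) = -34190/(19028 - 1*(-1/8708)) = -34190/(19028 + 1/8708) = -34190/165695825/8708 = -34190*8708/165695825 = -59545304/33139165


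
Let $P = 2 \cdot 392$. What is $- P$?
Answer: $-784$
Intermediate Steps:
$P = 784$
$- P = \left(-1\right) 784 = -784$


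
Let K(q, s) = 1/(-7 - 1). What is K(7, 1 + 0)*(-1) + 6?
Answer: 49/8 ≈ 6.1250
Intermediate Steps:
K(q, s) = -1/8 (K(q, s) = 1/(-8) = -1/8)
K(7, 1 + 0)*(-1) + 6 = -1/8*(-1) + 6 = 1/8 + 6 = 49/8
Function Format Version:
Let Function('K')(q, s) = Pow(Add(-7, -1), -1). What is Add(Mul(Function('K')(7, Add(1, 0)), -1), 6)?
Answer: Rational(49, 8) ≈ 6.1250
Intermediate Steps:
Function('K')(q, s) = Rational(-1, 8) (Function('K')(q, s) = Pow(-8, -1) = Rational(-1, 8))
Add(Mul(Function('K')(7, Add(1, 0)), -1), 6) = Add(Mul(Rational(-1, 8), -1), 6) = Add(Rational(1, 8), 6) = Rational(49, 8)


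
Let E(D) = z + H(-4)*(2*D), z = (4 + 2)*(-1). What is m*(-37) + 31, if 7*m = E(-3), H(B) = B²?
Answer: 3991/7 ≈ 570.14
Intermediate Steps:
z = -6 (z = 6*(-1) = -6)
E(D) = -6 + 32*D (E(D) = -6 + (-4)²*(2*D) = -6 + 16*(2*D) = -6 + 32*D)
m = -102/7 (m = (-6 + 32*(-3))/7 = (-6 - 96)/7 = (⅐)*(-102) = -102/7 ≈ -14.571)
m*(-37) + 31 = -102/7*(-37) + 31 = 3774/7 + 31 = 3991/7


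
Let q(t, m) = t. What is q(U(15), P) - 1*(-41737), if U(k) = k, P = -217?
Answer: 41752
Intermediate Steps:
q(U(15), P) - 1*(-41737) = 15 - 1*(-41737) = 15 + 41737 = 41752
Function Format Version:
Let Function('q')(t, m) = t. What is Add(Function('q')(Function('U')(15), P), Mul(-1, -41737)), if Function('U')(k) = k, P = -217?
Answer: 41752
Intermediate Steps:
Add(Function('q')(Function('U')(15), P), Mul(-1, -41737)) = Add(15, Mul(-1, -41737)) = Add(15, 41737) = 41752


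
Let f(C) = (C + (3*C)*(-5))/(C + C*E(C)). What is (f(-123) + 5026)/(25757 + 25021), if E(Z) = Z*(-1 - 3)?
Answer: 176986/1788111 ≈ 0.098979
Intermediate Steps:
E(Z) = -4*Z (E(Z) = Z*(-4) = -4*Z)
f(C) = -14*C/(C - 4*C²) (f(C) = (C + (3*C)*(-5))/(C + C*(-4*C)) = (C - 15*C)/(C - 4*C²) = (-14*C)/(C - 4*C²) = -14*C/(C - 4*C²))
(f(-123) + 5026)/(25757 + 25021) = (14/(-1 + 4*(-123)) + 5026)/(25757 + 25021) = (14/(-1 - 492) + 5026)/50778 = (14/(-493) + 5026)*(1/50778) = (14*(-1/493) + 5026)*(1/50778) = (-14/493 + 5026)*(1/50778) = (2477804/493)*(1/50778) = 176986/1788111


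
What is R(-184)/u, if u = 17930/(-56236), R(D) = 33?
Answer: -84354/815 ≈ -103.50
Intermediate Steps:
u = -8965/28118 (u = 17930*(-1/56236) = -8965/28118 ≈ -0.31883)
R(-184)/u = 33/(-8965/28118) = 33*(-28118/8965) = -84354/815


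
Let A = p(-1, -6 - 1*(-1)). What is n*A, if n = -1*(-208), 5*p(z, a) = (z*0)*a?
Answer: 0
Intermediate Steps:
p(z, a) = 0 (p(z, a) = ((z*0)*a)/5 = (0*a)/5 = (1/5)*0 = 0)
n = 208
A = 0
n*A = 208*0 = 0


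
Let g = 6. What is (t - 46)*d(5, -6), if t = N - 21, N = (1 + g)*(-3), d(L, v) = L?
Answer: -440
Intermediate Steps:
N = -21 (N = (1 + 6)*(-3) = 7*(-3) = -21)
t = -42 (t = -21 - 21 = -42)
(t - 46)*d(5, -6) = (-42 - 46)*5 = -88*5 = -440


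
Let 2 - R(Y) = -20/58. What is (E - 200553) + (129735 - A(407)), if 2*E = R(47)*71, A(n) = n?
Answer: -2063111/29 ≈ -71142.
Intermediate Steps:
R(Y) = 68/29 (R(Y) = 2 - (-20)/58 = 2 - 1*(-10/29) = 2 + 10/29 = 68/29)
E = 2414/29 (E = ((68/29)*71)/2 = (½)*(4828/29) = 2414/29 ≈ 83.241)
(E - 200553) + (129735 - A(407)) = (2414/29 - 200553) + (129735 - 1*407) = -5813623/29 + (129735 - 407) = -5813623/29 + 129328 = -2063111/29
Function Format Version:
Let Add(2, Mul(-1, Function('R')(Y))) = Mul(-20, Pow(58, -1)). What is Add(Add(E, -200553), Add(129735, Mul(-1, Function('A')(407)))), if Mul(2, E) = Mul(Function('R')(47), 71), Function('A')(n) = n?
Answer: Rational(-2063111, 29) ≈ -71142.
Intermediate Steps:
Function('R')(Y) = Rational(68, 29) (Function('R')(Y) = Add(2, Mul(-1, Mul(-20, Pow(58, -1)))) = Add(2, Mul(-1, Mul(-20, Rational(1, 58)))) = Add(2, Mul(-1, Rational(-10, 29))) = Add(2, Rational(10, 29)) = Rational(68, 29))
E = Rational(2414, 29) (E = Mul(Rational(1, 2), Mul(Rational(68, 29), 71)) = Mul(Rational(1, 2), Rational(4828, 29)) = Rational(2414, 29) ≈ 83.241)
Add(Add(E, -200553), Add(129735, Mul(-1, Function('A')(407)))) = Add(Add(Rational(2414, 29), -200553), Add(129735, Mul(-1, 407))) = Add(Rational(-5813623, 29), Add(129735, -407)) = Add(Rational(-5813623, 29), 129328) = Rational(-2063111, 29)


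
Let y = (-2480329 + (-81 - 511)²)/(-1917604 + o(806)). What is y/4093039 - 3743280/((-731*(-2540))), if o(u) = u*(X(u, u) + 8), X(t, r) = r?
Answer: -11369551326432999/5639520700845616 ≈ -2.0160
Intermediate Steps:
o(u) = u*(8 + u) (o(u) = u*(u + 8) = u*(8 + u))
y = 425973/252304 (y = (-2480329 + (-81 - 511)²)/(-1917604 + 806*(8 + 806)) = (-2480329 + (-592)²)/(-1917604 + 806*814) = (-2480329 + 350464)/(-1917604 + 656084) = -2129865/(-1261520) = -2129865*(-1/1261520) = 425973/252304 ≈ 1.6883)
y/4093039 - 3743280/((-731*(-2540))) = (425973/252304)/4093039 - 3743280/((-731*(-2540))) = (425973/252304)*(1/4093039) - 3743280/1856740 = 425973/1032690111856 - 3743280*1/1856740 = 425973/1032690111856 - 187164/92837 = -11369551326432999/5639520700845616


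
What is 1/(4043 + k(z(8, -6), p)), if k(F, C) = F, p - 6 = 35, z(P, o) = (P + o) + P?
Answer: 1/4053 ≈ 0.00024673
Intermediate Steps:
z(P, o) = o + 2*P
p = 41 (p = 6 + 35 = 41)
1/(4043 + k(z(8, -6), p)) = 1/(4043 + (-6 + 2*8)) = 1/(4043 + (-6 + 16)) = 1/(4043 + 10) = 1/4053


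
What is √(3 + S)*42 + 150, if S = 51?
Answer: 150 + 126*√6 ≈ 458.64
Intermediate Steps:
√(3 + S)*42 + 150 = √(3 + 51)*42 + 150 = √54*42 + 150 = (3*√6)*42 + 150 = 126*√6 + 150 = 150 + 126*√6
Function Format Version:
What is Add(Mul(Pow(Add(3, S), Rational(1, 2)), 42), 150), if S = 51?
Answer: Add(150, Mul(126, Pow(6, Rational(1, 2)))) ≈ 458.64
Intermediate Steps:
Add(Mul(Pow(Add(3, S), Rational(1, 2)), 42), 150) = Add(Mul(Pow(Add(3, 51), Rational(1, 2)), 42), 150) = Add(Mul(Pow(54, Rational(1, 2)), 42), 150) = Add(Mul(Mul(3, Pow(6, Rational(1, 2))), 42), 150) = Add(Mul(126, Pow(6, Rational(1, 2))), 150) = Add(150, Mul(126, Pow(6, Rational(1, 2))))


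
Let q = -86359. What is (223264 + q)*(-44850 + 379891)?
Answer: 45868788105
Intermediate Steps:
(223264 + q)*(-44850 + 379891) = (223264 - 86359)*(-44850 + 379891) = 136905*335041 = 45868788105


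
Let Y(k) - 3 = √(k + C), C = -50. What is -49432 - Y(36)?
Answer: -49435 - I*√14 ≈ -49435.0 - 3.7417*I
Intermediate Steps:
Y(k) = 3 + √(-50 + k) (Y(k) = 3 + √(k - 50) = 3 + √(-50 + k))
-49432 - Y(36) = -49432 - (3 + √(-50 + 36)) = -49432 - (3 + √(-14)) = -49432 - (3 + I*√14) = -49432 + (-3 - I*√14) = -49435 - I*√14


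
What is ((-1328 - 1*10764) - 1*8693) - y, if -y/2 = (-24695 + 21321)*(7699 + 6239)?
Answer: -94074409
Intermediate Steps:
y = 94053624 (y = -2*(-24695 + 21321)*(7699 + 6239) = -(-6748)*13938 = -2*(-47026812) = 94053624)
((-1328 - 1*10764) - 1*8693) - y = ((-1328 - 1*10764) - 1*8693) - 1*94053624 = ((-1328 - 10764) - 8693) - 94053624 = (-12092 - 8693) - 94053624 = -20785 - 94053624 = -94074409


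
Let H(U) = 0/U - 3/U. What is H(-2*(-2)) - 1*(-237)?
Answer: 945/4 ≈ 236.25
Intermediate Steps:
H(U) = -3/U (H(U) = 0 - 3/U = -3/U)
H(-2*(-2)) - 1*(-237) = -3/((-2*(-2))) - 1*(-237) = -3/4 + 237 = 945/4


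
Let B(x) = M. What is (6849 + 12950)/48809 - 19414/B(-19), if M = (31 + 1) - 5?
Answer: -947043353/1317843 ≈ -718.63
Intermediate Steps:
M = 27 (M = 32 - 5 = 27)
B(x) = 27
(6849 + 12950)/48809 - 19414/B(-19) = (6849 + 12950)/48809 - 19414/27 = 19799*(1/48809) - 19414*1/27 = 19799/48809 - 19414/27 = -947043353/1317843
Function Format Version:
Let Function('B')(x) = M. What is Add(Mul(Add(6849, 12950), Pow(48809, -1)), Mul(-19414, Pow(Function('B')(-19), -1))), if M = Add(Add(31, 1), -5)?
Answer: Rational(-947043353, 1317843) ≈ -718.63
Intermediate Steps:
M = 27 (M = Add(32, -5) = 27)
Function('B')(x) = 27
Add(Mul(Add(6849, 12950), Pow(48809, -1)), Mul(-19414, Pow(Function('B')(-19), -1))) = Add(Mul(Add(6849, 12950), Pow(48809, -1)), Mul(-19414, Pow(27, -1))) = Add(Mul(19799, Rational(1, 48809)), Mul(-19414, Rational(1, 27))) = Add(Rational(19799, 48809), Rational(-19414, 27)) = Rational(-947043353, 1317843)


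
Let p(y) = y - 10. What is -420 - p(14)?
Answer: -424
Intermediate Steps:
p(y) = -10 + y
-420 - p(14) = -420 - (-10 + 14) = -420 - 1*4 = -420 - 4 = -424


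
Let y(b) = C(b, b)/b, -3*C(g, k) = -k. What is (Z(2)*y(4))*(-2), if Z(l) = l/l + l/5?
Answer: -14/15 ≈ -0.93333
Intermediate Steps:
C(g, k) = k/3 (C(g, k) = -(-1)*k/3 = k/3)
Z(l) = 1 + l/5 (Z(l) = 1 + l*(⅕) = 1 + l/5)
y(b) = ⅓ (y(b) = (b/3)/b = ⅓)
(Z(2)*y(4))*(-2) = ((1 + (⅕)*2)*(⅓))*(-2) = ((1 + ⅖)*(⅓))*(-2) = ((7/5)*(⅓))*(-2) = (7/15)*(-2) = -14/15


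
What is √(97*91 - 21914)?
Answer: I*√13087 ≈ 114.4*I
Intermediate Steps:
√(97*91 - 21914) = √(8827 - 21914) = √(-13087) = I*√13087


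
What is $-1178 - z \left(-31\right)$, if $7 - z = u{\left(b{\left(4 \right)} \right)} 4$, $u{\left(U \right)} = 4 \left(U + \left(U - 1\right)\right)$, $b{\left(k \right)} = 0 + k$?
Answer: $-4433$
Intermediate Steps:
$b{\left(k \right)} = k$
$u{\left(U \right)} = -4 + 8 U$ ($u{\left(U \right)} = 4 \left(U + \left(U - 1\right)\right) = 4 \left(U + \left(-1 + U\right)\right) = 4 \left(-1 + 2 U\right) = -4 + 8 U$)
$z = -105$ ($z = 7 - \left(-4 + 8 \cdot 4\right) 4 = 7 - \left(-4 + 32\right) 4 = 7 - 28 \cdot 4 = 7 - 112 = -105$)
$-1178 - z \left(-31\right) = -1178 - \left(-105\right) \left(-31\right) = -1178 - 3255 = -4433$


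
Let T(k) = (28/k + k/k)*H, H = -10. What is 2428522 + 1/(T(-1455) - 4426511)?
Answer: 3128221820903419/1288117555 ≈ 2.4285e+6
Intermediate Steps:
T(k) = -10 - 280/k (T(k) = (28/k + k/k)*(-10) = (28/k + 1)*(-10) = (1 + 28/k)*(-10) = -10 - 280/k)
2428522 + 1/(T(-1455) - 4426511) = 2428522 + 1/((-10 - 280/(-1455)) - 4426511) = 2428522 + 1/((-10 - 280*(-1/1455)) - 4426511) = 2428522 + 1/((-10 + 56/291) - 4426511) = 2428522 + 1/(-2854/291 - 4426511) = 2428522 + 1/(-1288117555/291) = 2428522 - 291/1288117555 = 3128221820903419/1288117555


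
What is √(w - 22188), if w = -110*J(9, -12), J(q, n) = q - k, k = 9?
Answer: 86*I*√3 ≈ 148.96*I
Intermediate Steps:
J(q, n) = -9 + q (J(q, n) = q - 1*9 = q - 9 = -9 + q)
w = 0 (w = -110*(-9 + 9) = -110*0 = 0)
√(w - 22188) = √(0 - 22188) = √(-22188) = 86*I*√3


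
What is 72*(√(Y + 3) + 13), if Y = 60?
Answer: 936 + 216*√7 ≈ 1507.5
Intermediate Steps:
72*(√(Y + 3) + 13) = 72*(√(60 + 3) + 13) = 72*(√63 + 13) = 72*(3*√7 + 13) = 72*(13 + 3*√7) = 936 + 216*√7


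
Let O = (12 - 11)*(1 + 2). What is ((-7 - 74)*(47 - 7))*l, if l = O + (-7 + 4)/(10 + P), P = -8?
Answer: -4860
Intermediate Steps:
O = 3 (O = 1*3 = 3)
l = 3/2 (l = 3 + (-7 + 4)/(10 - 8) = 3 - 3/2 = 3/2 ≈ 1.5000)
((-7 - 74)*(47 - 7))*l = ((-7 - 74)*(47 - 7))*(3/2) = -81*40*(3/2) = -3240*3/2 = -4860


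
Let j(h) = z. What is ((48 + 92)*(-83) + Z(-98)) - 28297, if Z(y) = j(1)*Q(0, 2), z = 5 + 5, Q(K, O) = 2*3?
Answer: -39857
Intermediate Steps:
Q(K, O) = 6
z = 10
j(h) = 10
Z(y) = 60 (Z(y) = 10*6 = 60)
((48 + 92)*(-83) + Z(-98)) - 28297 = ((48 + 92)*(-83) + 60) - 28297 = (140*(-83) + 60) - 28297 = (-11620 + 60) - 28297 = -11560 - 28297 = -39857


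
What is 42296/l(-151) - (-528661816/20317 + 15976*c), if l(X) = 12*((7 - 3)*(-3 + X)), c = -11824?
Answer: 322426809312127/1706628 ≈ 1.8893e+8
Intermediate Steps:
l(X) = -144 + 48*X (l(X) = 12*(4*(-3 + X)) = 12*(-12 + 4*X) = -144 + 48*X)
42296/l(-151) - (-528661816/20317 + 15976*c) = 42296/(-144 + 48*(-151)) - 15976/(1/(-11824 + 33091/(-20317))) = 42296/(-144 - 7248) - 15976/(1/(-11824 + 33091*(-1/20317))) = 42296/(-7392) - 15976/(1/(-11824 - 33091/20317)) = 42296*(-1/7392) - 15976/(1/(-240261299/20317)) = -5287/924 - 15976/(-20317/240261299) = -5287/924 - 15976*(-240261299/20317) = -5287/924 + 3838414512824/20317 = 322426809312127/1706628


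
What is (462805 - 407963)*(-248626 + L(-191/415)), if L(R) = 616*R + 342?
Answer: -5657254808472/415 ≈ -1.3632e+10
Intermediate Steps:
L(R) = 342 + 616*R
(462805 - 407963)*(-248626 + L(-191/415)) = (462805 - 407963)*(-248626 + (342 + 616*(-191/415))) = 54842*(-248626 + (342 + 616*(-191*1/415))) = 54842*(-248626 + (342 + 616*(-191/415))) = 54842*(-248626 + (342 - 117656/415)) = 54842*(-248626 + 24274/415) = 54842*(-103155516/415) = -5657254808472/415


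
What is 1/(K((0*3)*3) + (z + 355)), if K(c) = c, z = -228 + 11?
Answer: 1/138 ≈ 0.0072464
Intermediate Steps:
z = -217
1/(K((0*3)*3) + (z + 355)) = 1/((0*3)*3 + (-217 + 355)) = 1/(0*3 + 138) = 1/(0 + 138) = 1/138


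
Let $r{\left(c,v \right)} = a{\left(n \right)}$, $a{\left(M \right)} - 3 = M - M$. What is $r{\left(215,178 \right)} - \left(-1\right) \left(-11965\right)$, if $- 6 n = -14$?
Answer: $-11962$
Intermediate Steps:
$n = \frac{7}{3}$ ($n = \left(- \frac{1}{6}\right) \left(-14\right) = \frac{7}{3} \approx 2.3333$)
$a{\left(M \right)} = 3$ ($a{\left(M \right)} = 3 + \left(M - M\right) = 3 + 0 = 3$)
$r{\left(c,v \right)} = 3$
$r{\left(215,178 \right)} - \left(-1\right) \left(-11965\right) = 3 - \left(-1\right) \left(-11965\right) = 3 - 11965 = -11962$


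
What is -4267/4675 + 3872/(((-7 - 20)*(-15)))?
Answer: 192629/22275 ≈ 8.6478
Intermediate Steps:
-4267/4675 + 3872/(((-7 - 20)*(-15))) = -4267*1/4675 + 3872/((-27*(-15))) = -251/275 + 3872/405 = 192629/22275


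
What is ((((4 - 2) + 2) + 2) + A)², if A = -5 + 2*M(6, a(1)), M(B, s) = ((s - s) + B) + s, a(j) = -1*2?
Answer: 81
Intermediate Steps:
a(j) = -2
M(B, s) = B + s (M(B, s) = (0 + B) + s = B + s)
A = 3 (A = -5 + 2*(6 - 2) = -5 + 2*4 = -5 + 8 = 3)
((((4 - 2) + 2) + 2) + A)² = ((((4 - 2) + 2) + 2) + 3)² = (((2 + 2) + 2) + 3)² = ((4 + 2) + 3)² = (6 + 3)² = 9² = 81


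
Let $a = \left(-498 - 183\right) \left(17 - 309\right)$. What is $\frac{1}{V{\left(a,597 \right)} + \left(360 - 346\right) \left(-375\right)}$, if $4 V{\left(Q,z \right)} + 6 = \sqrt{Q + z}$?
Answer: $- \frac{3112}{16335281} - \frac{4 \sqrt{22161}}{147017529} \approx -0.00019456$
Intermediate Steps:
$a = 198852$ ($a = \left(-681\right) \left(-292\right) = 198852$)
$V{\left(Q,z \right)} = - \frac{3}{2} + \frac{\sqrt{Q + z}}{4}$
$\frac{1}{V{\left(a,597 \right)} + \left(360 - 346\right) \left(-375\right)} = \frac{1}{\left(- \frac{3}{2} + \frac{\sqrt{198852 + 597}}{4}\right) + \left(360 - 346\right) \left(-375\right)} = \frac{1}{\left(- \frac{3}{2} + \frac{\sqrt{199449}}{4}\right) + 14 \left(-375\right)} = \frac{1}{\left(- \frac{3}{2} + \frac{3 \sqrt{22161}}{4}\right) - 5250} = \frac{1}{- \frac{10503}{2} + \frac{3 \sqrt{22161}}{4}}$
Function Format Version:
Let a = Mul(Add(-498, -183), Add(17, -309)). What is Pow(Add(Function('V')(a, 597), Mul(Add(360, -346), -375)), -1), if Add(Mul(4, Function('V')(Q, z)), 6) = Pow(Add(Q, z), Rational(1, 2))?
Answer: Add(Rational(-3112, 16335281), Mul(Rational(-4, 147017529), Pow(22161, Rational(1, 2)))) ≈ -0.00019456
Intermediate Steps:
a = 198852 (a = Mul(-681, -292) = 198852)
Function('V')(Q, z) = Add(Rational(-3, 2), Mul(Rational(1, 4), Pow(Add(Q, z), Rational(1, 2))))
Pow(Add(Function('V')(a, 597), Mul(Add(360, -346), -375)), -1) = Pow(Add(Add(Rational(-3, 2), Mul(Rational(1, 4), Pow(Add(198852, 597), Rational(1, 2)))), Mul(Add(360, -346), -375)), -1) = Pow(Add(Add(Rational(-3, 2), Mul(Rational(1, 4), Pow(199449, Rational(1, 2)))), Mul(14, -375)), -1) = Pow(Add(Add(Rational(-3, 2), Mul(Rational(1, 4), Mul(3, Pow(22161, Rational(1, 2))))), -5250), -1) = Pow(Add(Add(Rational(-3, 2), Mul(Rational(3, 4), Pow(22161, Rational(1, 2)))), -5250), -1) = Pow(Add(Rational(-10503, 2), Mul(Rational(3, 4), Pow(22161, Rational(1, 2)))), -1)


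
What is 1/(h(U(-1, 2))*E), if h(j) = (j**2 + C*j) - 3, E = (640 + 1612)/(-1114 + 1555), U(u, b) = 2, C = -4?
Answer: -63/2252 ≈ -0.027975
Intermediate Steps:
E = 2252/441 ≈ 5.1066
h(j) = -3 + j**2 - 4*j (h(j) = (j**2 - 4*j) - 3 = -3 + j**2 - 4*j)
1/(h(U(-1, 2))*E) = 1/((-3 + 2**2 - 4*2)*(2252/441)) = 1/((-3 + 4 - 8)*(2252/441)) = 1/(-7*2252/441) = 1/(-2252/63) = -63/2252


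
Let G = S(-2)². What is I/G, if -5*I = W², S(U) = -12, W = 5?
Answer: -5/144 ≈ -0.034722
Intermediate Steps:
I = -5 (I = -⅕*5² = -⅕*25 = -5)
G = 144 (G = (-12)² = 144)
I/G = -5/144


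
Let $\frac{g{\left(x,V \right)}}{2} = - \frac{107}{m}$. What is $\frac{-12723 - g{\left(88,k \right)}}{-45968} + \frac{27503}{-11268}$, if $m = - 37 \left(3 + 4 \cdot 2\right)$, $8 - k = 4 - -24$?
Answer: $- \frac{114050477657}{52703185392} \approx -2.164$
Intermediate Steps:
$k = -20$ ($k = 8 - \left(4 - -24\right) = 8 - \left(4 + 24\right) = 8 - 28 = -20$)
$m = -407$ ($m = - 37 \left(3 + 8\right) = \left(-37\right) 11 = -407$)
$g{\left(x,V \right)} = \frac{214}{407}$ ($g{\left(x,V \right)} = 2 \left(- \frac{107}{-407}\right) = 2 \left(\left(-107\right) \left(- \frac{1}{407}\right)\right) = 2 \cdot \frac{107}{407} = \frac{214}{407}$)
$\frac{-12723 - g{\left(88,k \right)}}{-45968} + \frac{27503}{-11268} = \frac{-12723 - \frac{214}{407}}{-45968} + \frac{27503}{-11268} = \left(-12723 - \frac{214}{407}\right) \left(- \frac{1}{45968}\right) + 27503 \left(- \frac{1}{11268}\right) = \left(- \frac{5178475}{407}\right) \left(- \frac{1}{45968}\right) - \frac{27503}{11268} = \frac{5178475}{18708976} - \frac{27503}{11268} = - \frac{114050477657}{52703185392}$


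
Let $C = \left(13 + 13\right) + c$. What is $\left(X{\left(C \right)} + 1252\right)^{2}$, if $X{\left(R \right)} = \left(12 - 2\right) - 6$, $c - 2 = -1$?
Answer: $1577536$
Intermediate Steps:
$c = 1$ ($c = 2 - 1 = 1$)
$C = 27$ ($C = \left(13 + 13\right) + 1 = 26 + 1 = 27$)
$X{\left(R \right)} = 4$ ($X{\left(R \right)} = 10 - 6 = 4$)
$\left(X{\left(C \right)} + 1252\right)^{2} = \left(4 + 1252\right)^{2} = 1256^{2} = 1577536$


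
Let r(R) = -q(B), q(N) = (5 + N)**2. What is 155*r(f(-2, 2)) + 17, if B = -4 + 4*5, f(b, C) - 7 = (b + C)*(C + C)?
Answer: -68338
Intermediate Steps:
f(b, C) = 7 + 2*C*(C + b) (f(b, C) = 7 + (b + C)*(C + C) = 7 + (C + b)*(2*C) = 7 + 2*C*(C + b))
B = 16 (B = -4 + 20 = 16)
r(R) = -441 (r(R) = -(5 + 16)**2 = -1*21**2 = -1*441 = -441)
155*r(f(-2, 2)) + 17 = 155*(-441) + 17 = -68355 + 17 = -68338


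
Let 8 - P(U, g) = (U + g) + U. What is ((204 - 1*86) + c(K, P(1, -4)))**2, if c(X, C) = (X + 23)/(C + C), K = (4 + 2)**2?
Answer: 5851561/400 ≈ 14629.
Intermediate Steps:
K = 36 (K = 6**2 = 36)
P(U, g) = 8 - g - 2*U (P(U, g) = 8 - ((U + g) + U) = 8 - (g + 2*U) = 8 + (-g - 2*U) = 8 - g - 2*U)
c(X, C) = (23 + X)/(2*C) (c(X, C) = (23 + X)/((2*C)) = (23 + X)*(1/(2*C)) = (23 + X)/(2*C))
((204 - 1*86) + c(K, P(1, -4)))**2 = ((204 - 1*86) + (23 + 36)/(2*(8 - 1*(-4) - 2*1)))**2 = ((204 - 86) + (1/2)*59/(8 + 4 - 2))**2 = (118 + (1/2)*59/10)**2 = (118 + (1/2)*(1/10)*59)**2 = (118 + 59/20)**2 = (2419/20)**2 = 5851561/400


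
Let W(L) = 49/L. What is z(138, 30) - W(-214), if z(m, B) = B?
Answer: 6469/214 ≈ 30.229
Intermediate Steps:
z(138, 30) - W(-214) = 30 - 49/(-214) = 30 - 49*(-1)/214 = 30 - 1*(-49/214) = 30 + 49/214 = 6469/214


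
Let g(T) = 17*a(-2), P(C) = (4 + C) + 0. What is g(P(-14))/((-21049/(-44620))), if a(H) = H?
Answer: -15640/217 ≈ -72.074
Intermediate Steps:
P(C) = 4 + C
g(T) = -34 (g(T) = 17*(-2) = -34)
g(P(-14))/((-21049/(-44620))) = -34/((-21049/(-44620))) = -34/((-21049*(-1/44620))) = -34/217/460 = -34*460/217 = -15640/217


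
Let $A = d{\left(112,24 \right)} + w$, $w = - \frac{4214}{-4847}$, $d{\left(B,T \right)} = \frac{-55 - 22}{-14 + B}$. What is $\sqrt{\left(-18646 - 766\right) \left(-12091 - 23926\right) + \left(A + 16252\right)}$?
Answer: $\frac{\sqrt{3219511823879847566}}{67858} \approx 26442.0$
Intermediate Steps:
$d{\left(B,T \right)} = - \frac{77}{-14 + B}$
$w = \frac{4214}{4847}$ ($w = \left(-4214\right) \left(- \frac{1}{4847}\right) = \frac{4214}{4847} \approx 0.8694$)
$A = \frac{5679}{67858}$ ($A = - \frac{77}{-14 + 112} + \frac{4214}{4847} = - \frac{77}{98} + \frac{4214}{4847} = \left(-77\right) \frac{1}{98} + \frac{4214}{4847} = - \frac{11}{14} + \frac{4214}{4847} = \frac{5679}{67858} \approx 0.083689$)
$\sqrt{\left(-18646 - 766\right) \left(-12091 - 23926\right) + \left(A + 16252\right)} = \sqrt{\left(-18646 - 766\right) \left(-12091 - 23926\right) + \left(\frac{5679}{67858} + 16252\right)} = \sqrt{\left(-19412\right) \left(-36017\right) + \frac{1102833895}{67858}} = \sqrt{699162004 + \frac{1102833895}{67858}} = \sqrt{\frac{47444838101327}{67858}} = \frac{\sqrt{3219511823879847566}}{67858}$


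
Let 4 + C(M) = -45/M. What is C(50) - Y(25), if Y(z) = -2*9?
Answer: 131/10 ≈ 13.100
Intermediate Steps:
Y(z) = -18
C(M) = -4 - 45/M
C(50) - Y(25) = (-4 - 45/50) - 1*(-18) = (-4 - 45*1/50) + 18 = (-4 - 9/10) + 18 = -49/10 + 18 = 131/10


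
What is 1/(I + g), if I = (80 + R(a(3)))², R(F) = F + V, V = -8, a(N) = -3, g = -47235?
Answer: -1/42474 ≈ -2.3544e-5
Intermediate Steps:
R(F) = -8 + F (R(F) = F - 8 = -8 + F)
I = 4761 (I = (80 + (-8 - 3))² = (80 - 11)² = 69² = 4761)
1/(I + g) = 1/(4761 - 47235) = 1/(-42474) = -1/42474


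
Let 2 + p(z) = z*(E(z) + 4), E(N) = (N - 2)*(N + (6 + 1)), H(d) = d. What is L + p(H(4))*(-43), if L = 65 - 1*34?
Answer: -4355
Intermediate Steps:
E(N) = (-2 + N)*(7 + N) (E(N) = (-2 + N)*(N + 7) = (-2 + N)*(7 + N))
L = 31 (L = 65 - 34 = 31)
p(z) = -2 + z*(-10 + z² + 5*z) (p(z) = -2 + z*((-14 + z² + 5*z) + 4) = -2 + z*(-10 + z² + 5*z))
L + p(H(4))*(-43) = 31 + (-2 + 4³ - 10*4 + 5*4²)*(-43) = 31 + (-2 + 64 - 40 + 5*16)*(-43) = 31 + (-2 + 64 - 40 + 80)*(-43) = 31 + 102*(-43) = 31 - 4386 = -4355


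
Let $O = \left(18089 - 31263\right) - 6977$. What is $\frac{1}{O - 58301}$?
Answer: $- \frac{1}{78452} \approx -1.2747 \cdot 10^{-5}$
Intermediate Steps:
$O = -20151$ ($O = -13174 - 6977 = -20151$)
$\frac{1}{O - 58301} = \frac{1}{-20151 - 58301} = \frac{1}{-78452} = - \frac{1}{78452}$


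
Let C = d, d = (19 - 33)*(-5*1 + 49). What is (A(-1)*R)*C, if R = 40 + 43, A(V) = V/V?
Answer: -51128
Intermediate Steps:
A(V) = 1
R = 83
d = -616 (d = -14*(-5 + 49) = -14*44 = -616)
C = -616
(A(-1)*R)*C = (1*83)*(-616) = 83*(-616) = -51128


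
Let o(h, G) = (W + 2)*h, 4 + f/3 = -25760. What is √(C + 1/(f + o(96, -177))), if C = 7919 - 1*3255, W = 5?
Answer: √6845148031245/38310 ≈ 68.293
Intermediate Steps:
f = -77292 (f = -12 + 3*(-25760) = -12 - 77280 = -77292)
o(h, G) = 7*h (o(h, G) = (5 + 2)*h = 7*h)
C = 4664 (C = 7919 - 3255 = 4664)
√(C + 1/(f + o(96, -177))) = √(4664 + 1/(-77292 + 7*96)) = √(4664 + 1/(-77292 + 672)) = √(4664 + 1/(-76620)) = √(4664 - 1/76620) = √(357355679/76620) = √6845148031245/38310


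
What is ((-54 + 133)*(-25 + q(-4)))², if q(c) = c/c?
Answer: 3594816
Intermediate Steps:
q(c) = 1
((-54 + 133)*(-25 + q(-4)))² = ((-54 + 133)*(-25 + 1))² = (79*(-24))² = (-1896)² = 3594816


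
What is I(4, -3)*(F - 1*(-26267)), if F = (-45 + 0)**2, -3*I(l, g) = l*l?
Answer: -452672/3 ≈ -1.5089e+5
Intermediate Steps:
I(l, g) = -l**2/3 (I(l, g) = -l*l/3 = -l**2/3)
F = 2025 (F = (-45)**2 = 2025)
I(4, -3)*(F - 1*(-26267)) = (-1/3*4**2)*(2025 - 1*(-26267)) = (-1/3*16)*(2025 + 26267) = -16/3*28292 = -452672/3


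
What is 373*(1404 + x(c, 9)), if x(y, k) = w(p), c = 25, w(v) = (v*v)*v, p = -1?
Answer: 523319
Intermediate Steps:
w(v) = v³ (w(v) = v²*v = v³)
x(y, k) = -1 (x(y, k) = (-1)³ = -1)
373*(1404 + x(c, 9)) = 373*(1404 - 1) = 373*1403 = 523319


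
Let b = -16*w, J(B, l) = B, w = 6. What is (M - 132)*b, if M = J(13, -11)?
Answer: 11424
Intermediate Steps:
b = -96 (b = -16*6 = -96)
M = 13
(M - 132)*b = (13 - 132)*(-96) = -119*(-96) = 11424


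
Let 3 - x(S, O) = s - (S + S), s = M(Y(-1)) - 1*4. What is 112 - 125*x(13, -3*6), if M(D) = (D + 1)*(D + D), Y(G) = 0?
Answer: -4013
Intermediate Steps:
M(D) = 2*D*(1 + D) (M(D) = (1 + D)*(2*D) = 2*D*(1 + D))
s = -4 (s = 2*0*(1 + 0) - 1*4 = 2*0*1 - 4 = 0 - 4 = -4)
x(S, O) = 7 + 2*S (x(S, O) = 3 - (-4 - (S + S)) = 3 - (-4 - 2*S) = 3 + (4 + 2*S) = 7 + 2*S)
112 - 125*x(13, -3*6) = 112 - 125*(7 + 2*13) = 112 - 125*(7 + 26) = 112 - 125*33 = 112 - 4125 = -4013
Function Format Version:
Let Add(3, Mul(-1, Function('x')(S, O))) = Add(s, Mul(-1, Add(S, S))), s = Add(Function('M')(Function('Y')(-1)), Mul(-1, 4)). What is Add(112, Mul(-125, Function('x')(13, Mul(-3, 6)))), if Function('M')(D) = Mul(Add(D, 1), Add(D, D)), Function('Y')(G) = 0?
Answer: -4013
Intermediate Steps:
Function('M')(D) = Mul(2, D, Add(1, D)) (Function('M')(D) = Mul(Add(1, D), Mul(2, D)) = Mul(2, D, Add(1, D)))
s = -4 (s = Add(Mul(2, 0, Add(1, 0)), Mul(-1, 4)) = Add(Mul(2, 0, 1), -4) = Add(0, -4) = -4)
Function('x')(S, O) = Add(7, Mul(2, S)) (Function('x')(S, O) = Add(3, Mul(-1, Add(-4, Mul(-1, Add(S, S))))) = Add(3, Mul(-1, Add(-4, Mul(-1, Mul(2, S))))) = Add(3, Mul(-1, Add(-4, Mul(-2, S)))) = Add(3, Add(4, Mul(2, S))) = Add(7, Mul(2, S)))
Add(112, Mul(-125, Function('x')(13, Mul(-3, 6)))) = Add(112, Mul(-125, Add(7, Mul(2, 13)))) = Add(112, Mul(-125, Add(7, 26))) = Add(112, Mul(-125, 33)) = Add(112, -4125) = -4013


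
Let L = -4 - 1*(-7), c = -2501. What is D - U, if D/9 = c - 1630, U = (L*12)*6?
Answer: -37395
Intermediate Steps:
L = 3 (L = -4 + 7 = 3)
U = 216 (U = (3*12)*6 = 36*6 = 216)
D = -37179 (D = 9*(-2501 - 1630) = 9*(-4131) = -37179)
D - U = -37179 - 1*216 = -37179 - 216 = -37395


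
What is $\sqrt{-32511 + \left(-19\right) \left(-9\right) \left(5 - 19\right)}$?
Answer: $i \sqrt{34905} \approx 186.83 i$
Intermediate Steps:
$\sqrt{-32511 + \left(-19\right) \left(-9\right) \left(5 - 19\right)} = \sqrt{-32511 + 171 \left(5 - 19\right)} = \sqrt{-32511 + 171 \left(-14\right)} = \sqrt{-32511 - 2394} = \sqrt{-34905} = i \sqrt{34905}$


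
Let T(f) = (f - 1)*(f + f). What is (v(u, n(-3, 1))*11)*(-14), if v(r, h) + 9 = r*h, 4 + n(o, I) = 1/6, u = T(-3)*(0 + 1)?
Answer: 15554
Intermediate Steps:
T(f) = 2*f*(-1 + f) (T(f) = (-1 + f)*(2*f) = 2*f*(-1 + f))
u = 24 (u = (2*(-3)*(-1 - 3))*(0 + 1) = (2*(-3)*(-4))*1 = 24*1 = 24)
n(o, I) = -23/6 (n(o, I) = -4 + 1/6 = -23/6)
v(r, h) = -9 + h*r (v(r, h) = -9 + r*h = -9 + h*r)
(v(u, n(-3, 1))*11)*(-14) = ((-9 - 23/6*24)*11)*(-14) = ((-9 - 92)*11)*(-14) = -101*11*(-14) = -1111*(-14) = 15554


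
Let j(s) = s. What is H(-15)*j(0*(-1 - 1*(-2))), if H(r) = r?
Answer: 0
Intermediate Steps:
H(-15)*j(0*(-1 - 1*(-2))) = -0*(-1 - 1*(-2)) = -0*(-1 + 2) = -0 = -15*0 = 0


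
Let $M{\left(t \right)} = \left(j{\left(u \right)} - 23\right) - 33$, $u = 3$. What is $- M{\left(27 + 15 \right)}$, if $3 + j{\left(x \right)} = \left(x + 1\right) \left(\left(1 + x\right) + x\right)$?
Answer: $31$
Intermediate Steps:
$j{\left(x \right)} = -3 + \left(1 + x\right) \left(1 + 2 x\right)$ ($j{\left(x \right)} = -3 + \left(x + 1\right) \left(\left(1 + x\right) + x\right) = -3 + \left(1 + x\right) \left(1 + 2 x\right)$)
$M{\left(t \right)} = -31$ ($M{\left(t \right)} = \left(\left(-2 + 2 \cdot 3^{2} + 3 \cdot 3\right) - 23\right) - 33 = \left(\left(-2 + 2 \cdot 9 + 9\right) - 23\right) - 33 = \left(\left(-2 + 18 + 9\right) - 23\right) - 33 = \left(25 - 23\right) - 33 = 2 - 33 = -31$)
$- M{\left(27 + 15 \right)} = \left(-1\right) \left(-31\right) = 31$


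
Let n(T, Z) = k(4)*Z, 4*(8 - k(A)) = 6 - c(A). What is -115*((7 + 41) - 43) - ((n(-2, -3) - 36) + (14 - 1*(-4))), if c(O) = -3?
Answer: -2159/4 ≈ -539.75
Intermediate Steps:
k(A) = 23/4 (k(A) = 8 - (6 - 1*(-3))/4 = 8 - (6 + 3)/4 = 8 - 1/4*9 = 8 - 9/4 = 23/4)
n(T, Z) = 23*Z/4
-115*((7 + 41) - 43) - ((n(-2, -3) - 36) + (14 - 1*(-4))) = -115*((7 + 41) - 43) - (((23/4)*(-3) - 36) + (14 - 1*(-4))) = -115*(48 - 43) - ((-69/4 - 36) + (14 + 4)) = -115*5 - (-213/4 + 18) = -575 - 1*(-141/4) = -575 + 141/4 = -2159/4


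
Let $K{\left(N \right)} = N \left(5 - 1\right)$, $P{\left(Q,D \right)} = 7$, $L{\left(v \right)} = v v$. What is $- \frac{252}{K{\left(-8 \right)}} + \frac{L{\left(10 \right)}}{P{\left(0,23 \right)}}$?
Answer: $\frac{1241}{56} \approx 22.161$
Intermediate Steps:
$L{\left(v \right)} = v^{2}$
$K{\left(N \right)} = 4 N$ ($K{\left(N \right)} = N 4 = 4 N$)
$- \frac{252}{K{\left(-8 \right)}} + \frac{L{\left(10 \right)}}{P{\left(0,23 \right)}} = - \frac{252}{4 \left(-8\right)} + \frac{10^{2}}{7} = - \frac{252}{-32} + 100 \cdot \frac{1}{7} = \left(-252\right) \left(- \frac{1}{32}\right) + \frac{100}{7} = \frac{63}{8} + \frac{100}{7} = \frac{1241}{56}$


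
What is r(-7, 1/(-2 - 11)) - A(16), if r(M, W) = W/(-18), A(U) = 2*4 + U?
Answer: -5615/234 ≈ -23.996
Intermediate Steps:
A(U) = 8 + U
r(M, W) = -W/18 (r(M, W) = W*(-1/18) = -W/18)
r(-7, 1/(-2 - 11)) - A(16) = -1/(18*(-2 - 11)) - (8 + 16) = -1/18/(-13) - 1*24 = -1/18*(-1/13) - 24 = 1/234 - 24 = -5615/234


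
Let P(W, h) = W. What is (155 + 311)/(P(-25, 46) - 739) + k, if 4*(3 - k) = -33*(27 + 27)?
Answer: 85547/191 ≈ 447.89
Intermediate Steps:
k = 897/2 (k = 3 - (-33)*(27 + 27)/4 = 3 - (-33)*54/4 = 3 - 1/4*(-1782) = 3 + 891/2 = 897/2 ≈ 448.50)
(155 + 311)/(P(-25, 46) - 739) + k = (155 + 311)/(-25 - 739) + 897/2 = 466/(-764) + 897/2 = 466*(-1/764) + 897/2 = -233/382 + 897/2 = 85547/191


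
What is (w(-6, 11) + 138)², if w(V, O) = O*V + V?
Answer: 4356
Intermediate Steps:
w(V, O) = V + O*V
(w(-6, 11) + 138)² = (-6*(1 + 11) + 138)² = (-6*12 + 138)² = (-72 + 138)² = 66² = 4356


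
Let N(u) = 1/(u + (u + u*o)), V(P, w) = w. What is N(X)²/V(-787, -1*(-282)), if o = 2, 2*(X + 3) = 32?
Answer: 1/762528 ≈ 1.3114e-6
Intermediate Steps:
X = 13 (X = -3 + (½)*32 = -3 + 16 = 13)
N(u) = 1/(4*u) (N(u) = 1/(u + (u + u*2)) = 1/(u + (u + 2*u)) = 1/(u + 3*u) = 1/(4*u))
N(X)²/V(-787, -1*(-282)) = ((¼)/13)²/((-1*(-282))) = ((¼)*(1/13))²/282 = (1/52)²*(1/282) = (1/2704)*(1/282) = 1/762528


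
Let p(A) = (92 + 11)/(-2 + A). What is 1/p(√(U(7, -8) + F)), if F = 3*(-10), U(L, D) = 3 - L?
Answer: -2/103 + I*√34/103 ≈ -0.019417 + 0.056611*I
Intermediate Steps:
F = -30
p(A) = 103/(-2 + A)
1/p(√(U(7, -8) + F)) = 1/(103/(-2 + √((3 - 1*7) - 30))) = 1/(103/(-2 + √((3 - 7) - 30))) = 1/(103/(-2 + √(-4 - 30))) = 1/(103/(-2 + √(-34))) = 1/(103/(-2 + I*√34)) = -2/103 + I*√34/103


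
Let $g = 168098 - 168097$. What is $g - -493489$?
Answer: $493490$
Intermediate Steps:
$g = 1$
$g - -493489 = 1 - -493489 = 1 + 493489 = 493490$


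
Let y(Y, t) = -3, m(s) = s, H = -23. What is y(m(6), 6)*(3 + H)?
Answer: 60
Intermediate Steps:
y(m(6), 6)*(3 + H) = -3*(3 - 23) = -3*(-20) = 60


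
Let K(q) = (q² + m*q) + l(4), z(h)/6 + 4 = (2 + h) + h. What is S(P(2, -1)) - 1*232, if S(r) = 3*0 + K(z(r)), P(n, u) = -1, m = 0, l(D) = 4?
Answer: 348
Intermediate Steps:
z(h) = -12 + 12*h (z(h) = -24 + 6*((2 + h) + h) = -24 + 6*(2 + 2*h) = -24 + (12 + 12*h) = -12 + 12*h)
K(q) = 4 + q² (K(q) = (q² + 0*q) + 4 = (q² + 0) + 4 = q² + 4 = 4 + q²)
S(r) = 4 + (-12 + 12*r)² (S(r) = 3*0 + (4 + (-12 + 12*r)²) = 0 + (4 + (-12 + 12*r)²) = 4 + (-12 + 12*r)²)
S(P(2, -1)) - 1*232 = (4 + 144*(-1 - 1)²) - 1*232 = (4 + 144*(-2)²) - 232 = (4 + 144*4) - 232 = (4 + 576) - 232 = 580 - 232 = 348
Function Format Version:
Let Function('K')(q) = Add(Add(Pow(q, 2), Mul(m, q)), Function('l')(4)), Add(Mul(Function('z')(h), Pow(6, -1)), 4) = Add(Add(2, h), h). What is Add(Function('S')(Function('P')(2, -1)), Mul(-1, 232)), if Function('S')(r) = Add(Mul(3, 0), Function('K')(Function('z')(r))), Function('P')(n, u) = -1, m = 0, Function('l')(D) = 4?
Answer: 348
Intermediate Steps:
Function('z')(h) = Add(-12, Mul(12, h)) (Function('z')(h) = Add(-24, Mul(6, Add(Add(2, h), h))) = Add(-24, Mul(6, Add(2, Mul(2, h)))) = Add(-24, Add(12, Mul(12, h))) = Add(-12, Mul(12, h)))
Function('K')(q) = Add(4, Pow(q, 2)) (Function('K')(q) = Add(Add(Pow(q, 2), Mul(0, q)), 4) = Add(Add(Pow(q, 2), 0), 4) = Add(Pow(q, 2), 4) = Add(4, Pow(q, 2)))
Function('S')(r) = Add(4, Pow(Add(-12, Mul(12, r)), 2)) (Function('S')(r) = Add(Mul(3, 0), Add(4, Pow(Add(-12, Mul(12, r)), 2))) = Add(0, Add(4, Pow(Add(-12, Mul(12, r)), 2))) = Add(4, Pow(Add(-12, Mul(12, r)), 2)))
Add(Function('S')(Function('P')(2, -1)), Mul(-1, 232)) = Add(Add(4, Mul(144, Pow(Add(-1, -1), 2))), Mul(-1, 232)) = Add(Add(4, Mul(144, Pow(-2, 2))), -232) = Add(Add(4, Mul(144, 4)), -232) = Add(Add(4, 576), -232) = Add(580, -232) = 348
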